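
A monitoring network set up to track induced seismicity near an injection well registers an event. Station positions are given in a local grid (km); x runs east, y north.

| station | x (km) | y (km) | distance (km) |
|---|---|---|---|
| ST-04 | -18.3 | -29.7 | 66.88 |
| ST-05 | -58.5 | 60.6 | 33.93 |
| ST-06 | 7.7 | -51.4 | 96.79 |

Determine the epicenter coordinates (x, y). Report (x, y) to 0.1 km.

Circle about each station: (x + 18.3)² + (y + 29.7)² = 66.88²; (x + 58.5)² + (y − 60.6)² = 33.93²; (x − 7.7)² + (y + 51.4)² = 96.79².
Subtracting the ST-04 equation from the ST-05 and ST-06 equations removes the quadratic terms:
-80.4 x + 180.6 y = 9199.32
52.0 x − 43.4 y = -3411.10
Solving the 2×2 system: x ≈ -36.7, y ≈ 34.6 km.

x ≈ -36.7 km, y ≈ 34.6 km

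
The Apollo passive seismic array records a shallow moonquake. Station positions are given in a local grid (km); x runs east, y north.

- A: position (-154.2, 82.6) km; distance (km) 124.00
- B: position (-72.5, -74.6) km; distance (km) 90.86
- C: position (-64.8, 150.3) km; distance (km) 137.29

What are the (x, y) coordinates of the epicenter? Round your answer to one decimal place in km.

Circle about each station: (x + 154.2)² + (y − 82.6)² = 124.00²; (x + 72.5)² + (y + 74.6)² = 90.86²; (x + 64.8)² + (y − 150.3)² = 137.29².
Subtracting the A equation from the B and C equations removes the quadratic terms:
163.4 x − 314.4 y = -12658.53
178.8 x + 135.4 y = -7283.81
Solving the 2×2 system: x ≈ -51.1, y ≈ 13.7 km.

(-51.1, 13.7)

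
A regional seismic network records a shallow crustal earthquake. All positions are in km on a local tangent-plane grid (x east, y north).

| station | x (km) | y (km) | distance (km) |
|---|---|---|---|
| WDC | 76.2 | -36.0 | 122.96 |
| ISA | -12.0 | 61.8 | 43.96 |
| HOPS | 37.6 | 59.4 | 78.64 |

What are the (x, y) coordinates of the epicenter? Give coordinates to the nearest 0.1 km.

Circle about each station: (x − 76.2)² + (y + 36.0)² = 122.96²; (x + 12.0)² + (y − 61.8)² = 43.96²; (x − 37.6)² + (y − 59.4)² = 78.64².
Subtracting the WDC equation from the ISA and HOPS equations removes the quadratic terms:
-176.4 x + 195.6 y = 10047.48
-77.2 x + 190.8 y = 6774.59
Solving the 2×2 system: x ≈ -31.9, y ≈ 22.6 km.
Check against WDC (with the unrounded x, y): √((x − 76.2)²+(y + 36.0)²) = 122.96 ≈ 122.96 km. ✓

x ≈ -31.9 km, y ≈ 22.6 km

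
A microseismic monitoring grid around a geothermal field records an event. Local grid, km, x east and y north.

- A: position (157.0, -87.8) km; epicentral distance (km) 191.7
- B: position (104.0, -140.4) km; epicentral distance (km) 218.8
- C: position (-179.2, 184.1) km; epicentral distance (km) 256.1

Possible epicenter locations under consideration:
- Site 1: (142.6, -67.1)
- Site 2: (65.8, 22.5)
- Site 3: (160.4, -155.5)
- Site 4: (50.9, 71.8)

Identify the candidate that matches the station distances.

Site 4

For each candidate, compare |candidate − station| to the reported distance:
Site 1: residuals A 166.5, B 136.0, C 152.1 → max 166.5 km
Site 2: residuals A 48.6, B 51.5, C 37.4 → max 51.5 km
Site 3: residuals A 123.9, B 160.4, C 224.2 → max 224.2 km
Site 4: residuals A 0.1, B 0.1, C 0.1 → max 0.1 km
Only Site 4 has all residuals ≈ 0.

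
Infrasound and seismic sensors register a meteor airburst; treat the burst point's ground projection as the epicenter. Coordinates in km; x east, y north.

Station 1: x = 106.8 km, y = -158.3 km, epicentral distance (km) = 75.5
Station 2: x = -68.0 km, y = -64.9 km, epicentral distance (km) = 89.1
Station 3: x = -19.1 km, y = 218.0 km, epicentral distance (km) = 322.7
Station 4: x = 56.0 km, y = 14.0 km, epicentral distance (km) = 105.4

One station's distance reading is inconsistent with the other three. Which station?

Solve using three stations at a time. Using Station 1, Station 3, Station 4 (subtract circle equations pairwise → linear system) gives (x, y) ≈ (94.8, -83.9).
Distances from that point to each station vs reported:
  Station 1: calculated 75.4 vs reported 75.5 → residual 0.1 km
  Station 2: calculated 163.9 vs reported 89.1 → residual 74.8 km
  Station 3: calculated 322.7 vs reported 322.7 → residual 0.0 km
  Station 4: calculated 105.3 vs reported 105.4 → residual 0.1 km
Station 1, Station 3, Station 4 are mutually consistent (residuals ≈ 0); Station 2 is off by 74.8 km.

Station 2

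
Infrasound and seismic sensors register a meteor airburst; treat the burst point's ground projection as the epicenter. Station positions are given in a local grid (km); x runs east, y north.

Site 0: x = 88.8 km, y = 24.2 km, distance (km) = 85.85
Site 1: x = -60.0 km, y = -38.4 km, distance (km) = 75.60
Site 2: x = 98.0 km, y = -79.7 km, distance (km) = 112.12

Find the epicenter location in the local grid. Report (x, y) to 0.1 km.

x ≈ 10.1 km, y ≈ -10.1 km

Circle about each station: (x − 88.8)² + (y − 24.2)² = 85.85²; (x + 60.0)² + (y + 38.4)² = 75.60²; (x − 98.0)² + (y + 79.7)² = 112.12².
Subtracting pairs of circle equations eliminates x²+y² and gives linear equations (the radical axes):
-297.6 x − 125.2 y = -1741.66
18.4 x − 207.8 y = 2284.34
Solving the 2×2 system: x ≈ 10.1, y ≈ -10.1 km.
Check against Site 0 (with the unrounded x, y): √((x − 88.8)²+(y − 24.2)²) = 85.85 ≈ 85.85 km. ✓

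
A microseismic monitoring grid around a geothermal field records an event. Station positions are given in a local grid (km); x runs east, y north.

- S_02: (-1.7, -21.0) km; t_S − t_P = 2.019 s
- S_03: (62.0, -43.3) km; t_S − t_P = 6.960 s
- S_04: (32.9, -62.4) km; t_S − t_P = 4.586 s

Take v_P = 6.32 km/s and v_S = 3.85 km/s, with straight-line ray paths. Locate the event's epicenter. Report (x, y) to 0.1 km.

Distance from S−P lag: d = Δt · v_P v_S / (v_P − v_S) = Δt · (6.32·3.85)/(6.32−3.85) ≈ 9.8510·Δt.
So d_S_02 = 19.89, d_S_03 = 68.56, d_S_04 = 45.18 km.
Circle about each station: (x + 1.7)² + (y + 21.0)² = 19.89²; (x − 62.0)² + (y + 43.3)² = 68.56²; (x − 32.9)² + (y + 62.4)² = 45.18².
Subtracting pairs of circle equations eliminates x²+y² and gives linear equations (the radical axes):
127.4 x − 44.6 y = 970.14
69.2 x − 82.8 y = 2886.66
Solving the 2×2 system: x ≈ -6.5, y ≈ -40.3 km.
Check against S_02 (with the unrounded x, y): √((x + 1.7)²+(y + 21.0)²) = 19.87 ≈ 19.89 km. ✓

-6.5 km east, -40.3 km north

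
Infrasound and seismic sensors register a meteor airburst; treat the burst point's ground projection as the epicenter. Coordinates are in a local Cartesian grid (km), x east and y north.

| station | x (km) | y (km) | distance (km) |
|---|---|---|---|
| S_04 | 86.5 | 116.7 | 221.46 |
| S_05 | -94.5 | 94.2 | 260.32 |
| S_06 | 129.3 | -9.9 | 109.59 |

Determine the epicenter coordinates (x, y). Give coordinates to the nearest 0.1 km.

x ≈ 73.8 km, y ≈ -104.4 km

Circle about each station: (x − 86.5)² + (y − 116.7)² = 221.46²; (x + 94.5)² + (y − 94.2)² = 260.32²; (x − 129.3)² + (y + 9.9)² = 109.59².
Subtracting the S_04 equation from the S_05 and S_06 equations removes the quadratic terms:
-362.0 x − 45.0 y = -22019.22
85.6 x − 253.2 y = 32749.92
Solving the 2×2 system: x ≈ 73.8, y ≈ -104.4 km.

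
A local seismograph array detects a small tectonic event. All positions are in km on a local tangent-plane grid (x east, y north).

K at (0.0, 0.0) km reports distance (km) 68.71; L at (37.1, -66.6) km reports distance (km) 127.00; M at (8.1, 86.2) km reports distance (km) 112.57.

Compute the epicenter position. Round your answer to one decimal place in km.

x ≈ -68.6 km, y ≈ 3.8 km

Circle about each station: x² + y² = 68.71²; (x − 37.1)² + (y + 66.6)² = 127.00²; (x − 8.1)² + (y − 86.2)² = 112.57².
Subtracting pairs of circle equations eliminates x²+y² and gives linear equations (the radical axes):
74.2 x − 133.2 y = -5595.97
16.2 x + 172.4 y = -454.89
Solving the 2×2 system: x ≈ -68.6, y ≈ 3.8 km.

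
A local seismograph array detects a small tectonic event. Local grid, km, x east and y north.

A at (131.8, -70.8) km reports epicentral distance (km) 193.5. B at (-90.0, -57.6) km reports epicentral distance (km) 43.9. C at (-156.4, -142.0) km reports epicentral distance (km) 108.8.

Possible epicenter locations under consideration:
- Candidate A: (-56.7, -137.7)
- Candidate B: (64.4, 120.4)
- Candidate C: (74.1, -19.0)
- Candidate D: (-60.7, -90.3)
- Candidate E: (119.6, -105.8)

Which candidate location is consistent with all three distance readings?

Candidate D

For each candidate, compare |candidate − station| to the reported distance:
Candidate A: residuals A 6.5, B 42.8, C 9.0 → max 42.8 km
Candidate B: residuals A 9.2, B 191.7, C 234.1 → max 234.1 km
Candidate C: residuals A 116.0, B 124.7, C 152.5 → max 152.5 km
Candidate D: residuals A 0.0, B 0.0, C 0.0 → max 0.0 km
Candidate E: residuals A 156.4, B 171.2, C 169.6 → max 171.2 km
Only Candidate D has all residuals ≈ 0.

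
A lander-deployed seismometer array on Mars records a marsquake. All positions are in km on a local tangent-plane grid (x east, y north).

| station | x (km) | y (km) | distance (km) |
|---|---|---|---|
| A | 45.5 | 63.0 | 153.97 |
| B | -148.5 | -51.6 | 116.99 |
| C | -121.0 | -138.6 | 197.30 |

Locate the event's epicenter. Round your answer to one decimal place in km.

Circle about each station: (x − 45.5)² + (y − 63.0)² = 153.97²; (x + 148.5)² + (y + 51.6)² = 116.99²; (x + 121.0)² + (y + 138.6)² = 197.30².
Subtracting pairs of circle equations eliminates x²+y² and gives linear equations (the radical axes):
-388.0 x − 229.2 y = 28695.66
-333.0 x − 403.2 y = 12591.18
Solving the 2×2 system: x ≈ -108.4, y ≈ 58.3 km.
Check against A (with the unrounded x, y): √((x − 45.5)²+(y − 63.0)²) = 153.96 ≈ 153.97 km. ✓

-108.4 km east, 58.3 km north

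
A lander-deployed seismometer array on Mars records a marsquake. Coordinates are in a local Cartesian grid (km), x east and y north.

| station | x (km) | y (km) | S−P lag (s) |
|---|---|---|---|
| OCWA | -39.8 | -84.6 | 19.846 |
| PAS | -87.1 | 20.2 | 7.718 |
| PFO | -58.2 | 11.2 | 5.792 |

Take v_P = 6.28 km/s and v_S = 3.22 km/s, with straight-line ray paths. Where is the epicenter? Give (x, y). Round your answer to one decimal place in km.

Distance from S−P lag: d = Δt · v_P v_S / (v_P − v_S) = Δt · (6.28·3.22)/(6.28−3.22) ≈ 6.6084·Δt.
So d_OCWA = 131.15, d_PAS = 51.00, d_PFO = 38.28 km.
Circle about each station: (x + 39.8)² + (y + 84.6)² = 131.15²; (x + 87.1)² + (y − 20.2)² = 51.00²; (x + 58.2)² + (y − 11.2)² = 38.28².
Subtracting pairs of circle equations eliminates x²+y² and gives linear equations (the radical axes):
-94.6 x + 209.6 y = 13852.57
-36.8 x + 191.6 y = 10506.44
Solving the 2×2 system: x ≈ -43.4, y ≈ 46.5 km.

x ≈ -43.4 km, y ≈ 46.5 km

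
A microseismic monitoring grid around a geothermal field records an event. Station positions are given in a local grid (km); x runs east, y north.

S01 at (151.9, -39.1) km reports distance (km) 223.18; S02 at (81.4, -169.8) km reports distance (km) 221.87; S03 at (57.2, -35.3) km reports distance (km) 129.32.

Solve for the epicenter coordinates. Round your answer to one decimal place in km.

x ≈ -68.9 km, y ≈ -6.6 km

Circle about each station: (x − 151.9)² + (y + 39.1)² = 223.18²; (x − 81.4)² + (y + 169.8)² = 221.87²; (x − 57.2)² + (y + 35.3)² = 129.32².
Subtracting pairs of circle equations eliminates x²+y² and gives linear equations (the radical axes):
-141.0 x − 261.4 y = 11438.60
-189.4 x + 7.6 y = 13001.16
Solving the 2×2 system: x ≈ -68.9, y ≈ -6.6 km.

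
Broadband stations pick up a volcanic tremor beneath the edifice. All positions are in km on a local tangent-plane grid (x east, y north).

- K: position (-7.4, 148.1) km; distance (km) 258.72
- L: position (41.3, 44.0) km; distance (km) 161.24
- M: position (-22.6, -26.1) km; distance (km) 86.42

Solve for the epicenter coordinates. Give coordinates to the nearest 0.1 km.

x ≈ -4.5 km, y ≈ -110.6 km

Circle about each station: (x + 7.4)² + (y − 148.1)² = 258.72²; (x − 41.3)² + (y − 44.0)² = 161.24²; (x + 22.6)² + (y + 26.1)² = 86.42².
Subtracting the K equation from the L and M equations removes the quadratic terms:
97.4 x − 208.2 y = 22591.02
-30.4 x − 348.4 y = 38671.22
Solving the 2×2 system: x ≈ -4.5, y ≈ -110.6 km.
Check against K (with the unrounded x, y): √((x + 7.4)²+(y − 148.1)²) = 258.72 ≈ 258.72 km. ✓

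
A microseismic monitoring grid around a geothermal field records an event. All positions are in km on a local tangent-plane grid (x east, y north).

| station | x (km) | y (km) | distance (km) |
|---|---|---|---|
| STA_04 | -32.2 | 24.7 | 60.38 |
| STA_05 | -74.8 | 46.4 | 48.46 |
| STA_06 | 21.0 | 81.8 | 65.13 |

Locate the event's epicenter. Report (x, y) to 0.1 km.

Circle about each station: (x + 32.2)² + (y − 24.7)² = 60.38²; (x + 74.8)² + (y − 46.4)² = 48.46²; (x − 21.0)² + (y − 81.8)² = 65.13².
Subtracting the STA_04 equation from the STA_05 and STA_06 equations removes the quadratic terms:
-85.2 x + 43.4 y = 7398.44
106.4 x + 114.2 y = 4889.14
Solving the 2×2 system: x ≈ -44.1, y ≈ 83.9 km.
Check against STA_04 (with the unrounded x, y): √((x + 32.2)²+(y − 24.7)²) = 60.38 ≈ 60.38 km. ✓

x ≈ -44.1 km, y ≈ 83.9 km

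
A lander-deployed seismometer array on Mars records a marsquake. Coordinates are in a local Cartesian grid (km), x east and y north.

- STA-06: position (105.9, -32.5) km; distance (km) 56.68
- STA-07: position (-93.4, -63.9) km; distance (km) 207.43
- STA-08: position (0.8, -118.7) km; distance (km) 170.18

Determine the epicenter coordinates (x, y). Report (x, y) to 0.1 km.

94.9 km east, 23.1 km north

Circle about each station: (x − 105.9)² + (y + 32.5)² = 56.68²; (x + 93.4)² + (y + 63.9)² = 207.43²; (x − 0.8)² + (y + 118.7)² = 170.18².
Subtracting the STA-06 equation from the STA-07 and STA-08 equations removes the quadratic terms:
-398.6 x − 62.8 y = -39278.87
-210.2 x − 172.4 y = -23929.34
Solving the 2×2 system: x ≈ 94.9, y ≈ 23.1 km.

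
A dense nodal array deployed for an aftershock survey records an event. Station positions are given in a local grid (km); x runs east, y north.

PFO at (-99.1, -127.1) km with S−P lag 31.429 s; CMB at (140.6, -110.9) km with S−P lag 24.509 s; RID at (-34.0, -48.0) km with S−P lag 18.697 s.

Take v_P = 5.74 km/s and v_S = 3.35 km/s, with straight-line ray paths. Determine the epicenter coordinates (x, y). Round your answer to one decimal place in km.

Distance from S−P lag: d = Δt · v_P v_S / (v_P − v_S) = Δt · (5.74·3.35)/(5.74−3.35) ≈ 8.0456·Δt.
So d_PFO = 252.87, d_CMB = 197.19, d_RID = 150.43 km.
Circle about each station: (x + 99.1)² + (y + 127.1)² = 252.87²; (x − 140.6)² + (y + 110.9)² = 197.19²; (x + 34.0)² + (y + 48.0)² = 150.43².
Subtracting the PFO equation from the CMB and RID equations removes the quadratic terms:
479.4 x + 32.4 y = 31151.29
130.2 x + 158.2 y = 18798.83
Solving the 2×2 system: x ≈ 60.3, y ≈ 69.2 km.

x ≈ 60.3 km, y ≈ 69.2 km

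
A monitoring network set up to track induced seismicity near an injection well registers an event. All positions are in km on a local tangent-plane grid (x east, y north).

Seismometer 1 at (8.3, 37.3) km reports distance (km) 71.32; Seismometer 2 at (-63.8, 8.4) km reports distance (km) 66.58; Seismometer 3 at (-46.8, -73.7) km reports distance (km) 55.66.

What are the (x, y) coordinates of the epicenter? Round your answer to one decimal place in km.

x ≈ -10.5 km, y ≈ -31.5 km

Circle about each station: (x − 8.3)² + (y − 37.3)² = 71.32²; (x + 63.8)² + (y − 8.4)² = 66.58²; (x + 46.8)² + (y + 73.7)² = 55.66².
Subtracting the Seismometer 1 equation from the Seismometer 2 and Seismometer 3 equations removes the quadratic terms:
-144.2 x − 57.8 y = 3334.47
-110.2 x − 222.0 y = 8150.26
Solving the 2×2 system: x ≈ -10.5, y ≈ -31.5 km.
Check against Seismometer 1 (with the unrounded x, y): √((x − 8.3)²+(y − 37.3)²) = 71.32 ≈ 71.32 km. ✓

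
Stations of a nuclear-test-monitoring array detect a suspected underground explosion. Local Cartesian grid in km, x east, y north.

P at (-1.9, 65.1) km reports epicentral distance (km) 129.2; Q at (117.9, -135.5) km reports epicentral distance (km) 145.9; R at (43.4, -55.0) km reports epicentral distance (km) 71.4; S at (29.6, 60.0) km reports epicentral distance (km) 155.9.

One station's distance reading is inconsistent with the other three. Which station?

Solve using three stations at a time. Using Q, R, S (subtract circle equations pairwise → linear system) gives (x, y) ≈ (-19.9, -87.8).
Distances from that point to each station vs reported:
  P: calculated 153.9 vs reported 129.2 → residual 24.7 km
  Q: calculated 145.9 vs reported 145.9 → residual 0.0 km
  R: calculated 71.3 vs reported 71.4 → residual 0.1 km
  S: calculated 155.9 vs reported 155.9 → residual 0.0 km
Q, R, S are mutually consistent (residuals ≈ 0); P is off by 24.7 km.

P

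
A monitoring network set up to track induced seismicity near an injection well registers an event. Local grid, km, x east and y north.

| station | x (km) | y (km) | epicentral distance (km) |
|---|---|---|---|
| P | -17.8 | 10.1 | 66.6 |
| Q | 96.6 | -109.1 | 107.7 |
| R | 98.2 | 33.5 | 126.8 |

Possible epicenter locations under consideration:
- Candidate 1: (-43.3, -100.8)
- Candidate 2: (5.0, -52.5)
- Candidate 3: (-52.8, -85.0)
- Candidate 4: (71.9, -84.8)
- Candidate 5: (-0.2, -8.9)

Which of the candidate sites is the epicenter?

For each candidate, compare |candidate − station| to the reported distance:
Candidate 1: residuals P 47.2, Q 32.4, R 68.3 → max 68.3 km
Candidate 2: residuals P 0.0, Q 0.0, R 0.0 → max 0.0 km
Candidate 3: residuals P 34.7, Q 43.6, R 65.1 → max 65.1 km
Candidate 4: residuals P 64.0, Q 73.1, R 5.6 → max 73.1 km
Candidate 5: residuals P 40.7, Q 31.6, R 19.7 → max 40.7 km
Only Candidate 2 has all residuals ≈ 0.

Candidate 2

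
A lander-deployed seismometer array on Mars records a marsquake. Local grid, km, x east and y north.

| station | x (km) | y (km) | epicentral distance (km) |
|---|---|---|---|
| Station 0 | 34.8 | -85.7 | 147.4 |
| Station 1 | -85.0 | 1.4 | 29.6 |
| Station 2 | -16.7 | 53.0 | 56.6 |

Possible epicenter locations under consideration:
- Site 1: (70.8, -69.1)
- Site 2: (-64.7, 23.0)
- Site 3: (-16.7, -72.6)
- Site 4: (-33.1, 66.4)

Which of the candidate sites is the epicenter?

For each candidate, compare |candidate − station| to the reported distance:
Site 1: residuals Station 0 107.8, Station 1 141.4, Station 2 93.6 → max 141.4 km
Site 2: residuals Station 0 0.0, Station 1 0.0, Station 2 0.0 → max 0.0 km
Site 3: residuals Station 0 94.3, Station 1 71.1, Station 2 69.0 → max 94.3 km
Site 4: residuals Station 0 19.2, Station 1 53.6, Station 2 35.4 → max 53.6 km
Only Site 2 has all residuals ≈ 0.

Site 2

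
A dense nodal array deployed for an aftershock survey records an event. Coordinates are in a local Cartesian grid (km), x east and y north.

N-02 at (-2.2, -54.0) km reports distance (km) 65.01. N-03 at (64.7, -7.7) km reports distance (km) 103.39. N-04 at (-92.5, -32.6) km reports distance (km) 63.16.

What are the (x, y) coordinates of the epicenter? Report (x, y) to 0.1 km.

Circle about each station: (x + 2.2)² + (y + 54.0)² = 65.01²; (x − 64.7)² + (y + 7.7)² = 103.39²; (x + 92.5)² + (y + 32.6)² = 63.16².
Subtracting the N-02 equation from the N-03 and N-04 equations removes the quadratic terms:
133.8 x + 92.6 y = -5138.65
-180.6 x + 42.8 y = 6935.28
Solving the 2×2 system: x ≈ -38.4, y ≈ -0.0 km.

x ≈ -38.4 km, y ≈ -0.0 km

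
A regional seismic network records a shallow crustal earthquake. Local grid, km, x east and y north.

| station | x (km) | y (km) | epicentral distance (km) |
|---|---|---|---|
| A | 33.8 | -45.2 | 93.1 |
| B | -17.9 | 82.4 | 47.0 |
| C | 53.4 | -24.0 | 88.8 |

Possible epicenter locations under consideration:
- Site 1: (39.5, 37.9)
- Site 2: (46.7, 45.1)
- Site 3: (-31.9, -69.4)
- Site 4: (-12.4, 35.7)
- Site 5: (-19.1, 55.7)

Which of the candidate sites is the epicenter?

For each candidate, compare |candidate − station| to the reported distance:
Site 1: residuals A 9.8, B 25.6, C 25.4 → max 25.6 km
Site 2: residuals A 1.9, B 27.6, C 19.4 → max 27.6 km
Site 3: residuals A 23.1, B 105.4, C 7.8 → max 105.4 km
Site 4: residuals A 0.1, B 0.0, C 0.0 → max 0.1 km
Site 5: residuals A 20.8, B 20.3, C 18.9 → max 20.8 km
Only Site 4 has all residuals ≈ 0.

Site 4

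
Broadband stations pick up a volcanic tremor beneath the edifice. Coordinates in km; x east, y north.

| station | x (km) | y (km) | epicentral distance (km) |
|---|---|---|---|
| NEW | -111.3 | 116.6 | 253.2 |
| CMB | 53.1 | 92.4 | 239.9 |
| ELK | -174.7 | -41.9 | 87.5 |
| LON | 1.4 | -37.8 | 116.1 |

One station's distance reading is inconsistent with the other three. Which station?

NEW

Solve using three stations at a time. Using CMB, ELK, LON (subtract circle equations pairwise → linear system) gives (x, y) ≈ (-102.0, -90.6).
Distances from that point to each station vs reported:
  NEW: calculated 207.4 vs reported 253.2 → residual 45.8 km
  CMB: calculated 239.9 vs reported 239.9 → residual 0.0 km
  ELK: calculated 87.5 vs reported 87.5 → residual 0.0 km
  LON: calculated 116.1 vs reported 116.1 → residual 0.0 km
CMB, ELK, LON are mutually consistent (residuals ≈ 0); NEW is off by 45.8 km.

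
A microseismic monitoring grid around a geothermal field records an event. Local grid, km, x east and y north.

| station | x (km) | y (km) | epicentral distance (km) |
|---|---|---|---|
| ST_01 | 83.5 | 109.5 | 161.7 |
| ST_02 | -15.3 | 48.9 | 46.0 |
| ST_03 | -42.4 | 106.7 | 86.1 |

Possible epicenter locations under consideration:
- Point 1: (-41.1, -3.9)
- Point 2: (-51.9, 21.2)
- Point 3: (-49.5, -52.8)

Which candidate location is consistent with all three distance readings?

For each candidate, compare |candidate − station| to the reported distance:
Point 1: residuals ST_01 6.8, ST_02 12.8, ST_03 24.5 → max 24.5 km
Point 2: residuals ST_01 0.1, ST_02 0.1, ST_03 0.1 → max 0.1 km
Point 3: residuals ST_01 48.1, ST_02 61.3, ST_03 73.6 → max 73.6 km
Only Point 2 has all residuals ≈ 0.

Point 2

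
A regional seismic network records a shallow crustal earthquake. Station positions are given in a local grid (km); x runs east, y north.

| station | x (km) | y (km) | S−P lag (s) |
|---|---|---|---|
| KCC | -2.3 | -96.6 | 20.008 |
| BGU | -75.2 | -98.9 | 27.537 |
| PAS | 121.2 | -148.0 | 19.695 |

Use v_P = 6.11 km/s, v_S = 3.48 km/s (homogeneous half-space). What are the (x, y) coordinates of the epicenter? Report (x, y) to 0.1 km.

118.3 km east, 11.2 km north

Distance from S−P lag: d = Δt · v_P v_S / (v_P − v_S) = Δt · (6.11·3.48)/(6.11−3.48) ≈ 8.0847·Δt.
So d_KCC = 161.76, d_BGU = 222.63, d_PAS = 159.23 km.
Circle about each station: (x + 2.3)² + (y + 96.6)² = 161.76²; (x + 75.2)² + (y + 98.9)² = 222.63²; (x − 121.2)² + (y + 148.0)² = 159.23².
Subtracting pairs of circle equations eliminates x²+y² and gives linear equations (the radical axes):
-145.8 x − 4.6 y = -17298.42
247.0 x − 102.8 y = 28068.69
Solving the 2×2 system: x ≈ 118.3, y ≈ 11.2 km.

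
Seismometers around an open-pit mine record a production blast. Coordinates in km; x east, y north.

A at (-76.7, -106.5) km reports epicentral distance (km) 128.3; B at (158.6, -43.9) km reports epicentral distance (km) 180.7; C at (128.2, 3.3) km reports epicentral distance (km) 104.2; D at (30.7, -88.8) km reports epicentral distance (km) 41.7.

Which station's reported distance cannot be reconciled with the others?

Solve using three stations at a time. Using A, C, D (subtract circle equations pairwise → linear system) gives (x, y) ≈ (37.3, -47.6).
Distances from that point to each station vs reported:
  A: calculated 128.3 vs reported 128.3 → residual 0.0 km
  B: calculated 121.4 vs reported 180.7 → residual 59.3 km
  C: calculated 104.2 vs reported 104.2 → residual 0.0 km
  D: calculated 41.7 vs reported 41.7 → residual 0.0 km
A, C, D are mutually consistent (residuals ≈ 0); B is off by 59.3 km.

B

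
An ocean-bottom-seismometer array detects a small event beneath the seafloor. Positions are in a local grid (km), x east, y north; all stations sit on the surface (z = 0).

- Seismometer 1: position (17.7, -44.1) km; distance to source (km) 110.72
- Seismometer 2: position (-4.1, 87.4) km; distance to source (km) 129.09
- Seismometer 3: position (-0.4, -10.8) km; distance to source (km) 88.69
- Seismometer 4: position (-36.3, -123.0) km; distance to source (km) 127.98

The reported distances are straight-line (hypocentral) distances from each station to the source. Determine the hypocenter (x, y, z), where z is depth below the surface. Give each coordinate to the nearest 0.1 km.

x ≈ -79.5 km, y ≈ -9.4 km, depth ≈ 40.1 km

Each station gives a sphere (x−x_i)² + (y−y_i)² + z² = d_i² (stations at z=0).
Subtracting the Seismometer 1 sphere from Seismometer 2 and Seismometer 3: z² cancels, leaving linear equations in x and y:
-43.6 x + 263.0 y = 992.16
-36.2 x + 66.6 y = 2251.70
Solving: x ≈ -79.512, y ≈ -9.409 km (keep extra digits for the depth step; rounded: -79.5, -9.4).
Then from the Seismometer 1 sphere: z² = 110.72² − (x − 17.7)² − (y + 44.1)² with x = -79.512, y = -9.409, so z ≈ 40.066 ≈ 40.1 km.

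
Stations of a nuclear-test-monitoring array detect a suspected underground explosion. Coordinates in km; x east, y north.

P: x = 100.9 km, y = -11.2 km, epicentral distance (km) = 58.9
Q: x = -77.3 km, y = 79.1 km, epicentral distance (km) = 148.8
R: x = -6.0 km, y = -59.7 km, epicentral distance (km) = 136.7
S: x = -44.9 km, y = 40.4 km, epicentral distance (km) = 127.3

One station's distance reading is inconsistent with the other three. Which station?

Solve using three stations at a time. Using P, R, S (subtract circle equations pairwise → linear system) gives (x, y) ≈ (82.3, 44.6).
Distances from that point to each station vs reported:
  P: calculated 58.8 vs reported 58.9 → residual 0.1 km
  Q: calculated 163.3 vs reported 148.8 → residual 14.5 km
  R: calculated 136.7 vs reported 136.7 → residual 0.0 km
  S: calculated 127.3 vs reported 127.3 → residual 0.0 km
P, R, S are mutually consistent (residuals ≈ 0); Q is off by 14.5 km.

Q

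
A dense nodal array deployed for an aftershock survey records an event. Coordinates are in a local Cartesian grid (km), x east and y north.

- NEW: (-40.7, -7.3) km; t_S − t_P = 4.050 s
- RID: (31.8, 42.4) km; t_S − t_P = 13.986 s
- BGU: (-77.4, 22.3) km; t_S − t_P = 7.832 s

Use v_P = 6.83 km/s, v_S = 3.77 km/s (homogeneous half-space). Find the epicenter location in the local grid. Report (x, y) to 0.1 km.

Distance from S−P lag: d = Δt · v_P v_S / (v_P − v_S) = Δt · (6.83·3.77)/(6.83−3.77) ≈ 8.4147·Δt.
So d_NEW = 34.08, d_RID = 117.69, d_BGU = 65.90 km.
Circle about each station: (x + 40.7)² + (y + 7.3)² = 34.08²; (x − 31.8)² + (y − 42.4)² = 117.69²; (x + 77.4)² + (y − 22.3)² = 65.90².
Subtracting pairs of circle equations eliminates x²+y² and gives linear equations (the radical axes):
145.0 x + 99.4 y = -11590.27
-73.4 x + 59.2 y = 1596.91
Solving the 2×2 system: x ≈ -53.2, y ≈ -39.0 km.
Check against NEW (with the unrounded x, y): √((x + 40.7)²+(y + 7.3)²) = 34.07 ≈ 34.08 km. ✓

(-53.2, -39.0)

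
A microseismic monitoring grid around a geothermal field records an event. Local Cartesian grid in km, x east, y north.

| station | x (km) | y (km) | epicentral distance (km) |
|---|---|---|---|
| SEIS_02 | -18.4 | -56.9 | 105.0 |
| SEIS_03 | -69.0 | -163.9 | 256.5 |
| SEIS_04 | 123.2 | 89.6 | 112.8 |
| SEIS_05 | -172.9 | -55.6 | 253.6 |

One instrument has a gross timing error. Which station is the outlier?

SEIS_03

Solve using three stations at a time. Using SEIS_02, SEIS_04, SEIS_05 (subtract circle equations pairwise → linear system) gives (x, y) ≈ (77.2, -13.4).
Distances from that point to each station vs reported:
  SEIS_02: calculated 105.0 vs reported 105.0 → residual 0.0 km
  SEIS_03: calculated 209.8 vs reported 256.5 → residual 46.7 km
  SEIS_04: calculated 112.8 vs reported 112.8 → residual 0.0 km
  SEIS_05: calculated 253.6 vs reported 253.6 → residual 0.0 km
SEIS_02, SEIS_04, SEIS_05 are mutually consistent (residuals ≈ 0); SEIS_03 is off by 46.7 km.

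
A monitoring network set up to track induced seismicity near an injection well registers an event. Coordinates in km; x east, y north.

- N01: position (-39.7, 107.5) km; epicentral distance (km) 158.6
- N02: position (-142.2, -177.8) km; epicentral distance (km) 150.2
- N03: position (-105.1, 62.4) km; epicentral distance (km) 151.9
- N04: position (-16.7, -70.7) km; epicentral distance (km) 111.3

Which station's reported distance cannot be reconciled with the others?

Solve using three stations at a time. Using N01, N02, N04 (subtract circle equations pairwise → linear system) gives (x, y) ≈ (-120.0, -29.3).
Distances from that point to each station vs reported:
  N01: calculated 158.6 vs reported 158.6 → residual 0.0 km
  N02: calculated 150.2 vs reported 150.2 → residual 0.0 km
  N03: calculated 92.9 vs reported 151.9 → residual 59.0 km
  N04: calculated 111.3 vs reported 111.3 → residual 0.0 km
N01, N02, N04 are mutually consistent (residuals ≈ 0); N03 is off by 59.0 km.

N03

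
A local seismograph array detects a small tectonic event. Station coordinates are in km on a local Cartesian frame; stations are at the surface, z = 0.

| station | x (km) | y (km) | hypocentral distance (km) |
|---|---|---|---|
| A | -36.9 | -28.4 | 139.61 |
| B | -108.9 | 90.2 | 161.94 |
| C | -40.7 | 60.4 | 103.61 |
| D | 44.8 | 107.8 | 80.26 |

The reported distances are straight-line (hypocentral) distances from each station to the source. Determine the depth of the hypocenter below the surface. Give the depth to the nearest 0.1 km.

Each station gives a sphere (x−x_i)² + (y−y_i)² + z² = d_i² (stations at z=0).
Subtracting the A sphere from B and C: z² cancels, leaving linear equations in x and y:
-144.0 x + 237.2 y = 11093.47
-7.6 x + 177.6 y = 11892.40
Solving: x ≈ 35.785, y ≈ 68.493 km (keep extra digits for the depth step; rounded: 35.8, 68.5).
Then from the A sphere: z² = 139.61² − (x + 36.9)² − (y + 28.4)² with x = 35.785, y = 68.493, so z ≈ 69.423 ≈ 69.4 km.

69.4 km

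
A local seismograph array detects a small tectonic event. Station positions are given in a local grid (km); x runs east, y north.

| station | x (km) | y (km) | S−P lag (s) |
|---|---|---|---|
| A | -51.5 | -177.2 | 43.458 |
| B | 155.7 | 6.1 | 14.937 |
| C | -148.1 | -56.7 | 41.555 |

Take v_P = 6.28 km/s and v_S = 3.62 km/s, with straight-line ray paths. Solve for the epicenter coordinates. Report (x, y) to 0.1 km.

(151.7, 133.7)

Distance from S−P lag: d = Δt · v_P v_S / (v_P − v_S) = Δt · (6.28·3.62)/(6.28−3.62) ≈ 8.5465·Δt.
So d_A = 371.41, d_B = 127.66, d_C = 355.15 km.
Circle about each station: (x + 51.5)² + (y + 177.2)² = 371.41²; (x − 155.7)² + (y − 6.1)² = 127.66²; (x + 148.1)² + (y + 56.7)² = 355.15².
Subtracting pairs of circle equations eliminates x²+y² and gives linear equations (the radical axes):
414.4 x + 366.6 y = 111875.92
-193.2 x + 241.0 y = 2910.28
Solving the 2×2 system: x ≈ 151.7, y ≈ 133.7 km.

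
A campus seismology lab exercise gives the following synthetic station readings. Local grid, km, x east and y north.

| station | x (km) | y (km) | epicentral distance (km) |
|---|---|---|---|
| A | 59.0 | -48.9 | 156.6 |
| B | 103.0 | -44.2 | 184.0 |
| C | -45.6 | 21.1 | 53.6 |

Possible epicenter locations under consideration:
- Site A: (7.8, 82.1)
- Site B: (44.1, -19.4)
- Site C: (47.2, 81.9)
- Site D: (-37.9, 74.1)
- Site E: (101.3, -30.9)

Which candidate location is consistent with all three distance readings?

For each candidate, compare |candidate − station| to the reported distance:
Site A: residuals A 15.9, B 25.8, C 27.5 → max 27.5 km
Site B: residuals A 123.6, B 120.1, C 44.8 → max 123.6 km
Site C: residuals A 25.3, B 46.1, C 57.3 → max 57.3 km
Site D: residuals A 0.0, B 0.0, C 0.0 → max 0.0 km
Site E: residuals A 110.6, B 170.6, C 102.2 → max 170.6 km
Only Site D has all residuals ≈ 0.

Site D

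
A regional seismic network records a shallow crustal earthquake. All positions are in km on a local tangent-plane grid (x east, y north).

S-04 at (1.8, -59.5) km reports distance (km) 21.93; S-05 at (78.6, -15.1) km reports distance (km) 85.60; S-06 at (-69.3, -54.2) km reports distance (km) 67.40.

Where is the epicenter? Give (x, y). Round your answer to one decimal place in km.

Circle about each station: (x − 1.8)² + (y + 59.5)² = 21.93²; (x − 78.6)² + (y + 15.1)² = 85.60²; (x + 69.3)² + (y + 54.2)² = 67.40².
Subtracting pairs of circle equations eliminates x²+y² and gives linear equations (the radical axes):
153.6 x + 88.8 y = -3983.96
-142.2 x + 10.6 y = 134.80
Solving the 2×2 system: x ≈ -3.8, y ≈ -38.3 km.

-3.8 km east, -38.3 km north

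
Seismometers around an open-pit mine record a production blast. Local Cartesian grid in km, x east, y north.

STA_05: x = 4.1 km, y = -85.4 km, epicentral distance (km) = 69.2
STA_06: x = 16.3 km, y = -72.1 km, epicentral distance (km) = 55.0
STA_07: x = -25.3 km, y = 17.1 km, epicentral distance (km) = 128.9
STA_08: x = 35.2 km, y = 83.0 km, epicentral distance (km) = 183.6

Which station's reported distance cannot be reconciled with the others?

STA_08

Solve using three stations at a time. Using STA_05, STA_06, STA_07 (subtract circle equations pairwise → linear system) gives (x, y) ≈ (71.2, -68.4).
Distances from that point to each station vs reported:
  STA_05: calculated 69.2 vs reported 69.2 → residual 0.0 km
  STA_06: calculated 55.0 vs reported 55.0 → residual 0.0 km
  STA_07: calculated 128.9 vs reported 128.9 → residual 0.0 km
  STA_08: calculated 155.6 vs reported 183.6 → residual 28.0 km
STA_05, STA_06, STA_07 are mutually consistent (residuals ≈ 0); STA_08 is off by 28.0 km.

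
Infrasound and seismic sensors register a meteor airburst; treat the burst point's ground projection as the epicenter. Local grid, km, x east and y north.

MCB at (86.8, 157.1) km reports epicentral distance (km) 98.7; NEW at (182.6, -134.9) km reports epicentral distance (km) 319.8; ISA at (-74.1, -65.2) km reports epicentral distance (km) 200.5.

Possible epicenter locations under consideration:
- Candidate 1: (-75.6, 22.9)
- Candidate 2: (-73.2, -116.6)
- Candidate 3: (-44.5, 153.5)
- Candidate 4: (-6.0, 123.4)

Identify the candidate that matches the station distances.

For each candidate, compare |candidate − station| to the reported distance:
Candidate 1: residuals MCB 112.0, NEW 17.2, ISA 112.4 → max 112.4 km
Candidate 2: residuals MCB 218.3, NEW 63.3, ISA 149.1 → max 218.3 km
Candidate 3: residuals MCB 32.6, NEW 47.3, ISA 20.2 → max 47.3 km
Candidate 4: residuals MCB 0.0, NEW 0.0, ISA 0.0 → max 0.0 km
Only Candidate 4 has all residuals ≈ 0.

Candidate 4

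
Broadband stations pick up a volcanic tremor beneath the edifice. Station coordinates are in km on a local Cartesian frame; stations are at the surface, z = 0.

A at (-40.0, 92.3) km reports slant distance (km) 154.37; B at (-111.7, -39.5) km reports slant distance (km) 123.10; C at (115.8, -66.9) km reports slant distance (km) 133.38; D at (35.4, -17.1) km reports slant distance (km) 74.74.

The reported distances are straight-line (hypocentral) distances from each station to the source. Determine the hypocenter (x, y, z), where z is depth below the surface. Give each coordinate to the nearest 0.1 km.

Each station gives a sphere (x−x_i)² + (y−y_i)² + z² = d_i² (stations at z=0).
Subtracting the A sphere from B and C: z² cancels, leaving linear equations in x and y:
-143.4 x − 263.6 y = 12594.34
311.6 x − 318.4 y = 13805.83
Solving: x ≈ -2.902, y ≈ -46.200 km (keep extra digits for the depth step; rounded: -2.9, -46.2).
Then from the A sphere: z² = 154.37² − (x + 40.0)² − (y − 92.3)² with x = -2.902, y = -46.200, so z ≈ 57.198 ≈ 57.2 km.
Check against D (with the unrounded solution): distance 74.74 ≈ 74.74 km. ✓

x ≈ -2.9 km, y ≈ -46.2 km, depth ≈ 57.2 km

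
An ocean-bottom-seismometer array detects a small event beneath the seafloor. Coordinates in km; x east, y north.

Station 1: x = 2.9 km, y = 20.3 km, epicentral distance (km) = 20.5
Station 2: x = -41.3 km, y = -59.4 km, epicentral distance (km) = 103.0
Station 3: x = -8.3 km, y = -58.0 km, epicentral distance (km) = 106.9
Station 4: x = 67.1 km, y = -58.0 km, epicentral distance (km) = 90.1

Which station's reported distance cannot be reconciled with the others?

Solve using three stations at a time. Using Station 1, Station 2, Station 4 (subtract circle equations pairwise → linear system) gives (x, y) ≈ (23.4, 20.8).
Distances from that point to each station vs reported:
  Station 1: calculated 20.5 vs reported 20.5 → residual 0.0 km
  Station 2: calculated 103.0 vs reported 103.0 → residual 0.0 km
  Station 3: calculated 84.9 vs reported 106.9 → residual 22.0 km
  Station 4: calculated 90.1 vs reported 90.1 → residual 0.0 km
Station 1, Station 2, Station 4 are mutually consistent (residuals ≈ 0); Station 3 is off by 22.0 km.

Station 3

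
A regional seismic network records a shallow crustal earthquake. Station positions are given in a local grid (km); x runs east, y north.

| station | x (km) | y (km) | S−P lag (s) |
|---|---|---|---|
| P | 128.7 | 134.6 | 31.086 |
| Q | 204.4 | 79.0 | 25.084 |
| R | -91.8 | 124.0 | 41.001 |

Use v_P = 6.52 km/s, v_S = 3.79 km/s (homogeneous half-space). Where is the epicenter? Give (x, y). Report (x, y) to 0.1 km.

164.4 km east, -144.5 km north

Distance from S−P lag: d = Δt · v_P v_S / (v_P − v_S) = Δt · (6.52·3.79)/(6.52−3.79) ≈ 9.0516·Δt.
So d_P = 281.38, d_Q = 227.05, d_R = 371.12 km.
Circle about each station: (x − 128.7)² + (y − 134.6)² = 281.38²; (x − 204.4)² + (y − 79.0)² = 227.05²; (x + 91.8)² + (y − 124.0)² = 371.12².
Subtracting pairs of circle equations eliminates x²+y² and gives linear equations (the radical axes):
151.4 x − 111.2 y = 40962.51
-441.0 x − 21.2 y = -69432.96
Solving the 2×2 system: x ≈ 164.4, y ≈ -144.5 km.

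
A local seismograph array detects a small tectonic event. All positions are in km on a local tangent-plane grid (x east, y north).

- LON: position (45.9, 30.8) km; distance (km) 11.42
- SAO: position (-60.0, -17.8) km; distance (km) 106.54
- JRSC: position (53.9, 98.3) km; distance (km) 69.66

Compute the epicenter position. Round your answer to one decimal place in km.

Circle about each station: (x − 45.9)² + (y − 30.8)² = 11.42²; (x + 60.0)² + (y + 17.8)² = 106.54²; (x − 53.9)² + (y − 98.3)² = 69.66².
Subtracting the LON equation from the SAO and JRSC equations removes the quadratic terms:
-211.8 x − 97.2 y = -10358.97
16.0 x + 135.0 y = 4790.55
Solving the 2×2 system: x ≈ 34.5, y ≈ 31.4 km.

34.5 km east, 31.4 km north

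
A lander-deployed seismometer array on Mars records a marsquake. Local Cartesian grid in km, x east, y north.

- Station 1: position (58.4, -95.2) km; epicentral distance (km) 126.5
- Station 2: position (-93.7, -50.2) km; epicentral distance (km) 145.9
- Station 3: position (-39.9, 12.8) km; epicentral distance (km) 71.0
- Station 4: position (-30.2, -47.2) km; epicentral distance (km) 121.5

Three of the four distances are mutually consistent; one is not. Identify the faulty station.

Solve using three stations at a time. Using Station 1, Station 2, Station 3 (subtract circle equations pairwise → linear system) gives (x, y) ≈ (29.5, 28.0).
Distances from that point to each station vs reported:
  Station 1: calculated 126.5 vs reported 126.5 → residual 0.0 km
  Station 2: calculated 145.9 vs reported 145.9 → residual 0.0 km
  Station 3: calculated 71.1 vs reported 71.0 → residual 0.1 km
  Station 4: calculated 96.0 vs reported 121.5 → residual 25.5 km
Station 1, Station 2, Station 3 are mutually consistent (residuals ≈ 0); Station 4 is off by 25.5 km.

Station 4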